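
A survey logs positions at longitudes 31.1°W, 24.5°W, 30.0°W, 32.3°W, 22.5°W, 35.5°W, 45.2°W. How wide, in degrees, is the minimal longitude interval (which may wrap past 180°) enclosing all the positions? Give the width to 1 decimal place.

22.7°

Sort the longitudes: -45.2°, -35.5°, -32.3°, -31.1°, -30.0°, -24.5°, -22.5°.
Eastward gaps between consecutive values (wrapping around): 9.7°, 3.2°, 1.2°, 1.1°, 5.5°, 2.0°, 337.3°.
Largest gap = 337.3° ⇒ minimal covering band is its complement: 360° − 337.3° = 22.7°.
Band runs from -45.2° eastward to -22.5°.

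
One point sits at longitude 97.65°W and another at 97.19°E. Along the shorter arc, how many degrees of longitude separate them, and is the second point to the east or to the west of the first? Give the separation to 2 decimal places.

165.16° west

Raw difference: 97.19 − -97.65 = 194.84°.
Normalise into (−180°, 180°]: 194.84° − 360° = -165.16°.
Negative ⇒ the second point lies to the west; separation 165.16°.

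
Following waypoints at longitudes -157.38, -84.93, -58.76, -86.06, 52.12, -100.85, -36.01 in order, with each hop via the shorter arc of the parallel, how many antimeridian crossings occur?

0

Leg 1: -157.38° → -84.93°, shortest Δλ = 72.45° (east) — does not cross 180°.
Leg 2: -84.93° → -58.76°, shortest Δλ = 26.17° (east) — does not cross 180°.
Leg 3: -58.76° → -86.06°, shortest Δλ = -27.3° (west) — does not cross 180°.
Leg 4: -86.06° → +52.12°, shortest Δλ = 138.18° (east) — does not cross 180°.
Leg 5: +52.12° → -100.85°, shortest Δλ = -152.97° (west) — does not cross 180°.
Leg 6: -100.85° → -36.01°, shortest Δλ = 64.84° (east) — does not cross 180°.
Total crossings: 0.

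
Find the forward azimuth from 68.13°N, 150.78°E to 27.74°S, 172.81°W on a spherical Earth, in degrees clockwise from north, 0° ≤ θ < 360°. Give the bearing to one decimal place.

147.8°

Δλ = -172.81 − 150.78 = -323.59°; wrapped into (−180°, 180°]: 36.41°.
θ = atan2( sin Δλ · cos φ₂ , cos φ₁ · sin φ₂ − sin φ₁ · cos φ₂ · cos Δλ )
  = atan2(0.52534, -0.83442) = 147.806° → normalised to [0°, 360°): 147.806°.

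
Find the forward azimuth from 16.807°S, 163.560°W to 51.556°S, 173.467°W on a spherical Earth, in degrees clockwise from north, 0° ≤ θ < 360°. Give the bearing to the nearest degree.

Δλ = -173.467 − -163.560 = -9.907°.
θ = atan2( sin Δλ · cos φ₂ , cos φ₁ · sin φ₂ − sin φ₁ · cos φ₂ · cos Δλ )
  = atan2(-0.10697, -0.57266) = -169.419° → normalised to [0°, 360°): 190.581°.

191°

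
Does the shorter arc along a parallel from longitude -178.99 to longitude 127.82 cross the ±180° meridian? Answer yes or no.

Yes

Naïve |127.82 − -178.99| = 306.81° > 180°, so the shorter arc goes the other way round — across 180°.
Signed shortest Δλ = ((127.82 − -178.99 + 180) mod 360) − 180 = -53.19°.
Going west by 53.19° from -178.99° passes through 180° before reaching +127.82°.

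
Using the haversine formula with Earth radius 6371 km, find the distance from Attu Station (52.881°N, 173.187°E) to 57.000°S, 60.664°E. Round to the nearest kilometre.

Δλ = 60.664 − 173.187 = -112.523°.
Δφ = -57.000 − 52.881 = -109.881°.
a = sin²(Δφ/2) + cos φ₁ · cos φ₂ · sin²(Δλ/2) = 0.897321.
c = 2·atan2(√a, √(1−a)) = 2.48921 rad → d = 6371·c ≈ 15858.79 km.

15859 km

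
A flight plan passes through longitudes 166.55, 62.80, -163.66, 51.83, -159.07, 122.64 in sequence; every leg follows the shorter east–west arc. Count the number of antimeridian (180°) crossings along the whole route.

4

Leg 1: +166.55° → +62.80°, shortest Δλ = -103.75° (west) — does not cross 180°.
Leg 2: +62.80° → -163.66°, shortest Δλ = 133.54° (east) — crosses 180°.
Leg 3: -163.66° → +51.83°, shortest Δλ = -144.51° (west) — crosses 180°.
Leg 4: +51.83° → -159.07°, shortest Δλ = 149.1° (east) — crosses 180°.
Leg 5: -159.07° → +122.64°, shortest Δλ = -78.29° (west) — crosses 180°.
Total crossings: 4.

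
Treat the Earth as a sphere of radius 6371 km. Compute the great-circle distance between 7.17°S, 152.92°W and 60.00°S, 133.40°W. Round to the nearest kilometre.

6099 km

Δλ = -133.40 − -152.92 = 19.52°.
Δφ = -60.00 − -7.17 = -52.83°.
a = sin²(Δφ/2) + cos φ₁ · cos φ₂ · sin²(Δλ/2) = 0.212165.
c = 2·atan2(√a, √(1−a)) = 0.95737 rad → d = 6371·c ≈ 6099.43 km.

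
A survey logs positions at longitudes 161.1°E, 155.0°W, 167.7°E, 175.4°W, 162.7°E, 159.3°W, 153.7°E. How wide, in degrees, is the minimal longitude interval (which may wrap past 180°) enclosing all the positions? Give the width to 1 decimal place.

51.3°

Sort the longitudes: -175.4°, -159.3°, -155.0°, +153.7°, +161.1°, +162.7°, +167.7°.
Eastward gaps between consecutive values (wrapping around): 16.1°, 4.3°, 308.7°, 7.4°, 1.6°, 5.0°, 16.9°.
Largest gap = 308.7° ⇒ minimal covering band is its complement: 360° − 308.7° = 51.3°.
Band runs from +153.7° eastward to -155.0°, crossing the antimeridian.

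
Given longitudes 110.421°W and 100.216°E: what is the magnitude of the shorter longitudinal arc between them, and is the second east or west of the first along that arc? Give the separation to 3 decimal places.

Raw difference: 100.216 − -110.421 = 210.637°.
Normalise into (−180°, 180°]: 210.637° − 360° = -149.363°.
Negative ⇒ the second point lies to the west; separation 149.363°.

149.363° west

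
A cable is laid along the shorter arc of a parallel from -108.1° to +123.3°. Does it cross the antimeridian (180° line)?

Naïve |123.3 − -108.1| = 231.4° > 180°, so the shorter arc goes the other way round — across 180°.
Signed shortest Δλ = ((123.3 − -108.1 + 180) mod 360) − 180 = -128.6°.
Going west by 128.6° from -108.1° passes through 180° before reaching +123.3°.

Yes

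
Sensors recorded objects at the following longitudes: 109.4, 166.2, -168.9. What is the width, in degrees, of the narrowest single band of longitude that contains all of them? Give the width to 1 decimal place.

81.7°

Sort the longitudes: -168.9°, +109.4°, +166.2°.
Eastward gaps between consecutive values (wrapping around): 278.3°, 56.8°, 24.9°.
Largest gap = 278.3° ⇒ minimal covering band is its complement: 360° − 278.3° = 81.7°.
Band runs from +109.4° eastward to -168.9°, crossing the antimeridian.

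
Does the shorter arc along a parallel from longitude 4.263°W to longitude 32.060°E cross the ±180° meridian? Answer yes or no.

Signed shortest Δλ = ((32.060 − -4.263 + 180) mod 360) − 180 = 36.323°.
Going east by 36.323° from -4.263° reaches +32.060° without touching 180°.

No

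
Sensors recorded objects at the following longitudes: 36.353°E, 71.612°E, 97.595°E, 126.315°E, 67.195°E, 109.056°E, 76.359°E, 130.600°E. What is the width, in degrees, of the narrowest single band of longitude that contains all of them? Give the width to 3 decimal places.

Sort the longitudes: +36.353°, +67.195°, +71.612°, +76.359°, +97.595°, +109.056°, +126.315°, +130.600°.
Eastward gaps between consecutive values (wrapping around): 30.842°, 4.417°, 4.747°, 21.236°, 11.461°, 17.259°, 4.285°, 265.753°.
Largest gap = 265.753° ⇒ minimal covering band is its complement: 360° − 265.753° = 94.247°.
Band runs from +36.353° eastward to +130.600°.

94.247°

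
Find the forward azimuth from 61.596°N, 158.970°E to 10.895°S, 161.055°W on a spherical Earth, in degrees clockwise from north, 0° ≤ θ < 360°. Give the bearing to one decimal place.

140.0°

Δλ = -161.055 − 158.970 = -320.025°; wrapped into (−180°, 180°]: 39.975°.
θ = atan2( sin Δλ · cos φ₂ , cos φ₁ · sin φ₂ − sin φ₁ · cos φ₂ · cos Δλ )
  = atan2(0.63087, -0.75183) = 139.999° → normalised to [0°, 360°): 139.999°.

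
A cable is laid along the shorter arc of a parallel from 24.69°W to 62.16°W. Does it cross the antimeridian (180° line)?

No

Signed shortest Δλ = ((-62.16 − -24.69 + 180) mod 360) − 180 = -37.47°.
Going west by 37.47° from -24.69° reaches -62.16° without touching 180°.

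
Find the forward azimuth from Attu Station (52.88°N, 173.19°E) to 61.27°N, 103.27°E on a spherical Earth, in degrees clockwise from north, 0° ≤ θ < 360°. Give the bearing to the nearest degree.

311°

Δλ = 103.27 − 173.19 = -69.92°.
θ = atan2( sin Δλ · cos φ₂ , cos φ₁ · sin φ₂ − sin φ₁ · cos φ₂ · cos Δλ )
  = atan2(-0.45146, 0.39760) = -48.630° → normalised to [0°, 360°): 311.370°.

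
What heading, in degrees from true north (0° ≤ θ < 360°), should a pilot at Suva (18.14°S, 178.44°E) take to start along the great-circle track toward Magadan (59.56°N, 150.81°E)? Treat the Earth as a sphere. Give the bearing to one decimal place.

346.2°

Δλ = 150.81 − 178.44 = -27.63°.
θ = atan2( sin Δλ · cos φ₂ , cos φ₁ · sin φ₂ − sin φ₁ · cos φ₂ · cos Δλ )
  = atan2(-0.23496, 0.95906) = -13.766° → normalised to [0°, 360°): 346.234°.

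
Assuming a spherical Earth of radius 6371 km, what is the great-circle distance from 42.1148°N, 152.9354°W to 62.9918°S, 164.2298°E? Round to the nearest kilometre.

12289 km

Δλ = 164.2298 − -152.9354 = 317.1652°; wrapped into (−180°, 180°]: -42.8348°.
Δφ = -62.9918 − 42.1148 = -105.1066°.
a = sin²(Δφ/2) + cos φ₁ · cos φ₂ · sin²(Δλ/2) = 0.675226.
c = 2·atan2(√a, √(1−a)) = 1.92885 rad → d = 6371·c ≈ 12288.70 km.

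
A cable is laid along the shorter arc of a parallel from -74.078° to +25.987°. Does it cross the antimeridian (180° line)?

Signed shortest Δλ = ((25.987 − -74.078 + 180) mod 360) − 180 = 100.065°.
Going east by 100.065° from -74.078° reaches +25.987° without touching 180°.

No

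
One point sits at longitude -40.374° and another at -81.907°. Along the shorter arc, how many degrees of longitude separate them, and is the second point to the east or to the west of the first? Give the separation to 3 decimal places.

Raw difference: -81.907 − -40.374 = -41.533°.
Normalise into (−180°, 180°]: -41.533° stays -41.533°.
Negative ⇒ the second point lies to the west; separation 41.533°.

41.533° west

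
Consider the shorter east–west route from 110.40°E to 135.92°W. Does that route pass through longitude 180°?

Yes

Naïve |-135.92 − 110.40| = 246.32° > 180°, so the shorter arc goes the other way round — across 180°.
Signed shortest Δλ = ((-135.92 − 110.40 + 180) mod 360) − 180 = 113.68°.
Going east by 113.68° from +110.40° passes through 180° before reaching -135.92°.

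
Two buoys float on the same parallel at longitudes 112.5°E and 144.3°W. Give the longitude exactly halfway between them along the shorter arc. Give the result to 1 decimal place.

Signed shortest Δλ from +112.5° to -144.3° is +103.2°.
Midpoint longitude = +112.5° + (+103.2°)/2 = +112.5° + 51.6° = +164.1°.
(The naïve average (+112.5 + -144.3)/2 = -15.9° is on the wrong side of the globe.)

164.1°E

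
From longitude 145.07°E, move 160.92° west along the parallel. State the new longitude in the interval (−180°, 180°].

Start at +145.07°; shift −160.92° → -15.85°.
-15.85° already lies in (−180°, 180°].

15.85°W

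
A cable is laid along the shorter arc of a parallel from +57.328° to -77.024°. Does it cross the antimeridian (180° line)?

No

Signed shortest Δλ = ((-77.024 − 57.328 + 180) mod 360) − 180 = -134.352°.
Going west by 134.352° from +57.328° reaches -77.024° without touching 180°.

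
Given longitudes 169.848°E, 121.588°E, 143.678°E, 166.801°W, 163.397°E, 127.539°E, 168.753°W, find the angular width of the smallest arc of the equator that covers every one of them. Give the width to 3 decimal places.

Sort the longitudes: -168.753°, -166.801°, +121.588°, +127.539°, +143.678°, +163.397°, +169.848°.
Eastward gaps between consecutive values (wrapping around): 1.952°, 288.389°, 5.951°, 16.139°, 19.719°, 6.451°, 21.399°.
Largest gap = 288.389° ⇒ minimal covering band is its complement: 360° − 288.389° = 71.611°.
Band runs from +121.588° eastward to -166.801°, crossing the antimeridian.

71.611°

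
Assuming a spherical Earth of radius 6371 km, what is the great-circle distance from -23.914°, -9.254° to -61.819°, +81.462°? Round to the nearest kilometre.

Δλ = 81.462 − -9.254 = 90.716°.
Δφ = -61.819 − -23.914 = -37.905°.
a = sin²(Δφ/2) + cos φ₁ · cos φ₂ · sin²(Δλ/2) = 0.324041.
c = 2·atan2(√a, √(1−a)) = 1.21118 rad → d = 6371·c ≈ 7716.41 km.

7716 km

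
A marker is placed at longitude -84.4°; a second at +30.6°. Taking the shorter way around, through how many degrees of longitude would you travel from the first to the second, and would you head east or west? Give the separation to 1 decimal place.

Raw difference: 30.6 − -84.4 = 115.0°.
Normalise into (−180°, 180°]: 115.0° stays 115.0°.
Positive ⇒ the second point lies to the east; separation 115.0°.

115.0° east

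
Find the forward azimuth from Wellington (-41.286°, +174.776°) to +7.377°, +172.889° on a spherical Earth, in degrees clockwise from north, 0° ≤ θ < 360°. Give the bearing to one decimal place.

357.5°

Δλ = 172.889 − 174.776 = -1.887°.
θ = atan2( sin Δλ · cos φ₂ , cos φ₁ · sin φ₂ − sin φ₁ · cos φ₂ · cos Δλ )
  = atan2(-0.03266, 0.75048) = -2.492° → normalised to [0°, 360°): 357.508°.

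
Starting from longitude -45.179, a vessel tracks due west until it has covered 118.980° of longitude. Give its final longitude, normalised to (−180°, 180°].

Start at -45.179°; shift −118.980° → -164.159°.
-164.159° already lies in (−180°, 180°].

-164.159°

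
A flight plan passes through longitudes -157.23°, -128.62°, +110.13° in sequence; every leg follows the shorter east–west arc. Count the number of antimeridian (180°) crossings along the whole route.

1

Leg 1: -157.23° → -128.62°, shortest Δλ = 28.61° (east) — does not cross 180°.
Leg 2: -128.62° → +110.13°, shortest Δλ = -121.25° (west) — crosses 180°.
Total crossings: 1.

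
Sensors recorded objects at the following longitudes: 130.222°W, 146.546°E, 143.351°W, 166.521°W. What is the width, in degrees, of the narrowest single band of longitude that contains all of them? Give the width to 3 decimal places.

83.232°

Sort the longitudes: -166.521°, -143.351°, -130.222°, +146.546°.
Eastward gaps between consecutive values (wrapping around): 23.170°, 13.129°, 276.768°, 46.933°.
Largest gap = 276.768° ⇒ minimal covering band is its complement: 360° − 276.768° = 83.232°.
Band runs from +146.546° eastward to -130.222°, crossing the antimeridian.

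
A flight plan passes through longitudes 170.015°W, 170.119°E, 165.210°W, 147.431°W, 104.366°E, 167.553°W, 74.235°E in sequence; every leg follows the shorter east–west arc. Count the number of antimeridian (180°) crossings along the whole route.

5

Leg 1: -170.015° → +170.119°, shortest Δλ = -19.866° (west) — crosses 180°.
Leg 2: +170.119° → -165.210°, shortest Δλ = 24.671° (east) — crosses 180°.
Leg 3: -165.210° → -147.431°, shortest Δλ = 17.779° (east) — does not cross 180°.
Leg 4: -147.431° → +104.366°, shortest Δλ = -108.203° (west) — crosses 180°.
Leg 5: +104.366° → -167.553°, shortest Δλ = 88.081° (east) — crosses 180°.
Leg 6: -167.553° → +74.235°, shortest Δλ = -118.212° (west) — crosses 180°.
Total crossings: 5.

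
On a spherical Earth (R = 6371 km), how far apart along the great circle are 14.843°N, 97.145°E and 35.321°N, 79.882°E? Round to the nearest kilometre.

Δλ = 79.882 − 97.145 = -17.263°.
Δφ = 35.321 − 14.843 = 20.478°.
a = sin²(Δφ/2) + cos φ₁ · cos φ₂ · sin²(Δλ/2) = 0.049361.
c = 2·atan2(√a, √(1−a)) = 0.44809 rad → d = 6371·c ≈ 2854.76 km.

2855 km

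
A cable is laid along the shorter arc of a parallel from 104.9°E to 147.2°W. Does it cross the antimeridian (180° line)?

Naïve |-147.2 − 104.9| = 252.1° > 180°, so the shorter arc goes the other way round — across 180°.
Signed shortest Δλ = ((-147.2 − 104.9 + 180) mod 360) − 180 = 107.9°.
Going east by 107.9° from +104.9° passes through 180° before reaching -147.2°.

Yes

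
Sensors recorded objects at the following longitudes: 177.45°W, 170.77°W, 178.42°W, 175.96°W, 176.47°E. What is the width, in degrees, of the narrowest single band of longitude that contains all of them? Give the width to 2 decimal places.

Sort the longitudes: -178.42°, -177.45°, -175.96°, -170.77°, +176.47°.
Eastward gaps between consecutive values (wrapping around): 0.97°, 1.49°, 5.19°, 347.24°, 5.11°.
Largest gap = 347.24° ⇒ minimal covering band is its complement: 360° − 347.24° = 12.76°.
Band runs from +176.47° eastward to -170.77°, crossing the antimeridian.

12.76°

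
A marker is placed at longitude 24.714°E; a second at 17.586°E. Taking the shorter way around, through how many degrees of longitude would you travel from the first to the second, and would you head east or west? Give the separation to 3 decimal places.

Raw difference: 17.586 − 24.714 = -7.128°.
Normalise into (−180°, 180°]: -7.128° stays -7.128°.
Negative ⇒ the second point lies to the west; separation 7.128°.

7.128° west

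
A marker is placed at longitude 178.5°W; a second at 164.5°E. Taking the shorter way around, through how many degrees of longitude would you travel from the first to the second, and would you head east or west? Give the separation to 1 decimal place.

17.0° west

Raw difference: 164.5 − -178.5 = 343.0°.
Normalise into (−180°, 180°]: 343.0° − 360° = -17.0°.
Negative ⇒ the second point lies to the west; separation 17.0°.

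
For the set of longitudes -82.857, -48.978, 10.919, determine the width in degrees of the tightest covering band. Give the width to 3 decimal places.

Sort the longitudes: -82.857°, -48.978°, +10.919°.
Eastward gaps between consecutive values (wrapping around): 33.879°, 59.897°, 266.224°.
Largest gap = 266.224° ⇒ minimal covering band is its complement: 360° − 266.224° = 93.776°.
Band runs from -82.857° eastward to +10.919°.

93.776°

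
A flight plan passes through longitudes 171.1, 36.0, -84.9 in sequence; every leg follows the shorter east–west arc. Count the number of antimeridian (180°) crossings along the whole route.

Leg 1: +171.1° → +36.0°, shortest Δλ = -135.1° (west) — does not cross 180°.
Leg 2: +36.0° → -84.9°, shortest Δλ = -120.9° (west) — does not cross 180°.
Total crossings: 0.

0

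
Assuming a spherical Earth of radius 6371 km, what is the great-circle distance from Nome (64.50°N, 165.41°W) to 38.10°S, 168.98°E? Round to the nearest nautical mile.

Δλ = 168.98 − -165.41 = 334.39°; wrapped into (−180°, 180°]: -25.61°.
Δφ = -38.10 − 64.50 = -102.60°.
a = sin²(Δφ/2) + cos φ₁ · cos φ₂ · sin²(Δλ/2) = 0.625713.
c = 2·atan2(√a, √(1−a)) = 1.82495 rad → d = 6371·c ≈ 11626.76 km ≈ 6277.95 nmi.

6278 nmi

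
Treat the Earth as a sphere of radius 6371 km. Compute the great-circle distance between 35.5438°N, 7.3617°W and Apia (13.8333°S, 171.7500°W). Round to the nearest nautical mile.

9255 nmi

Δλ = -171.7500 − -7.3617 = -164.3883°.
Δφ = -13.8333 − 35.5438 = -49.3771°.
a = sin²(Δφ/2) + cos φ₁ · cos φ₂ · sin²(Δλ/2) = 0.949959.
c = 2·atan2(√a, √(1−a)) = 2.69038 rad → d = 6371·c ≈ 17140.38 km ≈ 9255.07 nmi.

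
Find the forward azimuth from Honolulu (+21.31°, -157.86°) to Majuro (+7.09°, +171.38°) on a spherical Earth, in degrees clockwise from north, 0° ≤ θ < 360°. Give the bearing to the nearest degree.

249°

Δλ = 171.38 − -157.86 = 329.24°; wrapped into (−180°, 180°]: -30.76°.
θ = atan2( sin Δλ · cos φ₂ , cos φ₁ · sin φ₂ − sin φ₁ · cos φ₂ · cos Δλ )
  = atan2(-0.50753, -0.19491) = -111.009° → normalised to [0°, 360°): 248.991°.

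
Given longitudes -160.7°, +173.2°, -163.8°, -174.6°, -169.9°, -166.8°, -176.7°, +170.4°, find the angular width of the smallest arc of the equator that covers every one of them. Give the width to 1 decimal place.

28.9°

Sort the longitudes: -176.7°, -174.6°, -169.9°, -166.8°, -163.8°, -160.7°, +170.4°, +173.2°.
Eastward gaps between consecutive values (wrapping around): 2.1°, 4.7°, 3.1°, 3.0°, 3.1°, 331.1°, 2.8°, 10.1°.
Largest gap = 331.1° ⇒ minimal covering band is its complement: 360° − 331.1° = 28.9°.
Band runs from +170.4° eastward to -160.7°, crossing the antimeridian.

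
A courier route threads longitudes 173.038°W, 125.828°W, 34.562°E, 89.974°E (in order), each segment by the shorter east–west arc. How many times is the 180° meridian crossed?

0

Leg 1: -173.038° → -125.828°, shortest Δλ = 47.21° (east) — does not cross 180°.
Leg 2: -125.828° → +34.562°, shortest Δλ = 160.39° (east) — does not cross 180°.
Leg 3: +34.562° → +89.974°, shortest Δλ = 55.412° (east) — does not cross 180°.
Total crossings: 0.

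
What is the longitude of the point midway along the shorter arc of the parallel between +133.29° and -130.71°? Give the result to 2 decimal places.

-178.71°

Signed shortest Δλ from +133.29° to -130.71° is +96.00°.
Midpoint longitude = +133.29° + (+96.00°)/2 = +133.29° + 48.00° = +181.29°.
Normalise into (−180°, 180°]: -178.71°.
(The naïve average (+133.29 + -130.71)/2 = 1.29° is on the wrong side of the globe.)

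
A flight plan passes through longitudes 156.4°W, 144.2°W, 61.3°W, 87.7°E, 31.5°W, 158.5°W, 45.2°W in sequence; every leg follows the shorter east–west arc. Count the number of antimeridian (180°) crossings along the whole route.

Leg 1: -156.4° → -144.2°, shortest Δλ = 12.2° (east) — does not cross 180°.
Leg 2: -144.2° → -61.3°, shortest Δλ = 82.9° (east) — does not cross 180°.
Leg 3: -61.3° → +87.7°, shortest Δλ = 149.0° (east) — does not cross 180°.
Leg 4: +87.7° → -31.5°, shortest Δλ = -119.2° (west) — does not cross 180°.
Leg 5: -31.5° → -158.5°, shortest Δλ = -127.0° (west) — does not cross 180°.
Leg 6: -158.5° → -45.2°, shortest Δλ = 113.3° (east) — does not cross 180°.
Total crossings: 0.

0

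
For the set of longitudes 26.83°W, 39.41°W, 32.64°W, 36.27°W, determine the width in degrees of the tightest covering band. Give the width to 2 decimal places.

Sort the longitudes: -39.41°, -36.27°, -32.64°, -26.83°.
Eastward gaps between consecutive values (wrapping around): 3.14°, 3.63°, 5.81°, 347.42°.
Largest gap = 347.42° ⇒ minimal covering band is its complement: 360° − 347.42° = 12.58°.
Band runs from -39.41° eastward to -26.83°.

12.58°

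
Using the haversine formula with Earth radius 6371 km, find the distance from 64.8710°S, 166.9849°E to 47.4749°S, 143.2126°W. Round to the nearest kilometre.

Δλ = -143.2126 − 166.9849 = -310.1975°; wrapped into (−180°, 180°]: 49.8025°.
Δφ = -47.4749 − -64.8710 = 17.3961°.
a = sin²(Δφ/2) + cos φ₁ · cos φ₂ · sin²(Δλ/2) = 0.073757.
c = 2·atan2(√a, √(1−a)) = 0.55007 rad → d = 6371·c ≈ 3504.52 km.

3505 km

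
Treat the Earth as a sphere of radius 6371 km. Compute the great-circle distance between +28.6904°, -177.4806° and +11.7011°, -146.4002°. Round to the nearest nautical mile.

Δλ = -146.4002 − -177.4806 = 31.0804°.
Δφ = 11.7011 − 28.6904 = -16.9893°.
a = sin²(Δφ/2) + cos φ₁ · cos φ₂ · sin²(Δλ/2) = 0.083478.
c = 2·atan2(√a, √(1−a)) = 0.58621 rad → d = 6371·c ≈ 3734.73 km ≈ 2016.59 nmi.

2017 nmi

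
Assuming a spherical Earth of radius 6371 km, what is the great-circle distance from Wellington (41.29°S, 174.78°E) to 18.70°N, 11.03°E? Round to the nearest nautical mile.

9216 nmi

Δλ = 11.03 − 174.78 = -163.75°.
Δφ = 18.70 − -41.29 = 59.99°.
a = sin²(Δφ/2) + cos φ₁ · cos φ₂ · sin²(Δλ/2) = 0.947422.
c = 2·atan2(√a, √(1−a)) = 2.67888 rad → d = 6371·c ≈ 17067.13 km ≈ 9215.52 nmi.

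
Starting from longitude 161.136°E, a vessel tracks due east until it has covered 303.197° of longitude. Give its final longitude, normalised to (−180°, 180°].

Start at +161.136°; shift +303.197° → +464.333°.
+464.333° lies outside (−180°, 180°]; subtract 360° → +104.333°.

104.333°E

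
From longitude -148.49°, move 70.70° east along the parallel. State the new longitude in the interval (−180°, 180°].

-77.79°

Start at -148.49°; shift +70.70° → -77.79°.
-77.79° already lies in (−180°, 180°].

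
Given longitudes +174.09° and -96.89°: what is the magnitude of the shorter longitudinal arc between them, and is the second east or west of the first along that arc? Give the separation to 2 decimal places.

89.02° east

Raw difference: -96.89 − 174.09 = -270.98°.
Normalise into (−180°, 180°]: -270.98° + 360° = 89.02°.
Positive ⇒ the second point lies to the east; separation 89.02°.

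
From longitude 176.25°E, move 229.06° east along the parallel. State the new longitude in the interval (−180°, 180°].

Start at +176.25°; shift +229.06° → +405.31°.
+405.31° lies outside (−180°, 180°]; subtract 360° → +45.31°.

45.31°E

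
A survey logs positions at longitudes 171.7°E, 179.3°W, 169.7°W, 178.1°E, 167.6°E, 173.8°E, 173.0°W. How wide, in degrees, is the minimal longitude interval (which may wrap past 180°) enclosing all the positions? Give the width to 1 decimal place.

Sort the longitudes: -179.3°, -173.0°, -169.7°, +167.6°, +171.7°, +173.8°, +178.1°.
Eastward gaps between consecutive values (wrapping around): 6.3°, 3.3°, 337.3°, 4.1°, 2.1°, 4.3°, 2.6°.
Largest gap = 337.3° ⇒ minimal covering band is its complement: 360° − 337.3° = 22.7°.
Band runs from +167.6° eastward to -169.7°, crossing the antimeridian.

22.7°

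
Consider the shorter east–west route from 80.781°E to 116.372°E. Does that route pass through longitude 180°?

Signed shortest Δλ = ((116.372 − 80.781 + 180) mod 360) − 180 = 35.591°.
Going east by 35.591° from +80.781° reaches +116.372° without touching 180°.

No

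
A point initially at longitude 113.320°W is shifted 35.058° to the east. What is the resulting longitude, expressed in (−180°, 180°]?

Start at -113.320°; shift +35.058° → -78.262°.
-78.262° already lies in (−180°, 180°].

78.262°W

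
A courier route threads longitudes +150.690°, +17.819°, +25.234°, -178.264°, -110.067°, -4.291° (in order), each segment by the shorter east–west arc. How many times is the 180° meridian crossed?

Leg 1: +150.690° → +17.819°, shortest Δλ = -132.871° (west) — does not cross 180°.
Leg 2: +17.819° → +25.234°, shortest Δλ = 7.415° (east) — does not cross 180°.
Leg 3: +25.234° → -178.264°, shortest Δλ = 156.502° (east) — crosses 180°.
Leg 4: -178.264° → -110.067°, shortest Δλ = 68.197° (east) — does not cross 180°.
Leg 5: -110.067° → -4.291°, shortest Δλ = 105.776° (east) — does not cross 180°.
Total crossings: 1.

1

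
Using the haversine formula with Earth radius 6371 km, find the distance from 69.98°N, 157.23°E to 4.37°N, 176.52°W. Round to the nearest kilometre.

7540 km

Δλ = -176.52 − 157.23 = -333.75°; wrapped into (−180°, 180°]: 26.25°.
Δφ = 4.37 − 69.98 = -65.61°.
a = sin²(Δφ/2) + cos φ₁ · cos φ₂ · sin²(Δλ/2) = 0.311129.
c = 2·atan2(√a, √(1−a)) = 1.18344 rad → d = 6371·c ≈ 7539.69 km.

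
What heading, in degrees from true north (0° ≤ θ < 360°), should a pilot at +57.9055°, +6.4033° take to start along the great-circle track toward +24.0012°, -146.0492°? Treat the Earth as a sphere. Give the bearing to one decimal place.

334.9°

Δλ = -146.0492 − 6.4033 = -152.4525°.
θ = atan2( sin Δλ · cos φ₂ , cos φ₁ · sin φ₂ − sin φ₁ · cos φ₂ · cos Δλ )
  = atan2(-0.42250, 0.90230) = -25.091° → normalised to [0°, 360°): 334.909°.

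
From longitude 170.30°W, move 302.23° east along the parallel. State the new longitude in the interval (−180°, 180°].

131.93°E

Start at -170.30°; shift +302.23° → +131.93°.
+131.93° already lies in (−180°, 180°].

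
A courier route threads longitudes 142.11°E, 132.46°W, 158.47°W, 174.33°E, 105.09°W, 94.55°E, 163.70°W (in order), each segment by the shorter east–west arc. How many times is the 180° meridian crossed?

Leg 1: +142.11° → -132.46°, shortest Δλ = 85.43° (east) — crosses 180°.
Leg 2: -132.46° → -158.47°, shortest Δλ = -26.01° (west) — does not cross 180°.
Leg 3: -158.47° → +174.33°, shortest Δλ = -27.2° (west) — crosses 180°.
Leg 4: +174.33° → -105.09°, shortest Δλ = 80.58° (east) — crosses 180°.
Leg 5: -105.09° → +94.55°, shortest Δλ = -160.36° (west) — crosses 180°.
Leg 6: +94.55° → -163.70°, shortest Δλ = 101.75° (east) — crosses 180°.
Total crossings: 5.

5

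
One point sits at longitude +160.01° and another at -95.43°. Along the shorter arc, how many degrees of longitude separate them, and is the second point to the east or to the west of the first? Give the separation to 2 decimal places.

104.56° east

Raw difference: -95.43 − 160.01 = -255.44°.
Normalise into (−180°, 180°]: -255.44° + 360° = 104.56°.
Positive ⇒ the second point lies to the east; separation 104.56°.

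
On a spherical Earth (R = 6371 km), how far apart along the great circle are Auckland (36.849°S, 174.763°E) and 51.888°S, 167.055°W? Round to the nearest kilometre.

2198 km

Δλ = -167.055 − 174.763 = -341.818°; wrapped into (−180°, 180°]: 18.182°.
Δφ = -51.888 − -36.849 = -15.039°.
a = sin²(Δφ/2) + cos φ₁ · cos φ₂ · sin²(Δλ/2) = 0.029455.
c = 2·atan2(√a, √(1−a)) = 0.34496 rad → d = 6371·c ≈ 2197.73 km.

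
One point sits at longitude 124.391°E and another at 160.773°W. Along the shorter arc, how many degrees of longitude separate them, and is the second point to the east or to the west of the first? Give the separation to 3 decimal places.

74.836° east

Raw difference: -160.773 − 124.391 = -285.164°.
Normalise into (−180°, 180°]: -285.164° + 360° = 74.836°.
Positive ⇒ the second point lies to the east; separation 74.836°.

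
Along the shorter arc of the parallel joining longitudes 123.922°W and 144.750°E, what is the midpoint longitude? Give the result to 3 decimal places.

169.586°W

Signed shortest Δλ from -123.922° to +144.750° is -91.328°.
Midpoint longitude = -123.922° + (-91.328°)/2 = -123.922° − 45.664° = -169.586°.
(The naïve average (-123.922 + +144.750)/2 = 10.414° is on the wrong side of the globe.)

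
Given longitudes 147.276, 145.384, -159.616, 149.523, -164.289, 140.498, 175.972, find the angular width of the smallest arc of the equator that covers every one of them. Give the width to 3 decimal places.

59.886°

Sort the longitudes: -164.289°, -159.616°, +140.498°, +145.384°, +147.276°, +149.523°, +175.972°.
Eastward gaps between consecutive values (wrapping around): 4.673°, 300.114°, 4.886°, 1.892°, 2.247°, 26.449°, 19.739°.
Largest gap = 300.114° ⇒ minimal covering band is its complement: 360° − 300.114° = 59.886°.
Band runs from +140.498° eastward to -159.616°, crossing the antimeridian.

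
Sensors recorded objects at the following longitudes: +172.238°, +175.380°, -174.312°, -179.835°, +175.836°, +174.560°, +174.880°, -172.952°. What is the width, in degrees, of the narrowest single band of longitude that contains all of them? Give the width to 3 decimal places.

Sort the longitudes: -179.835°, -174.312°, -172.952°, +172.238°, +174.560°, +174.880°, +175.380°, +175.836°.
Eastward gaps between consecutive values (wrapping around): 5.523°, 1.360°, 345.190°, 2.322°, 0.320°, 0.500°, 0.456°, 4.329°.
Largest gap = 345.190° ⇒ minimal covering band is its complement: 360° − 345.190° = 14.810°.
Band runs from +172.238° eastward to -172.952°, crossing the antimeridian.

14.810°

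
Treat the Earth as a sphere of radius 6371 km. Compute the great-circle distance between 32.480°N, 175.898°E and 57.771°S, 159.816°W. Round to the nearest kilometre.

Δλ = -159.816 − 175.898 = -335.714°; wrapped into (−180°, 180°]: 24.286°.
Δφ = -57.771 − 32.480 = -90.251°.
a = sin²(Δφ/2) + cos φ₁ · cos φ₂ · sin²(Δλ/2) = 0.522097.
c = 2·atan2(√a, √(1−a)) = 1.61500 rad → d = 6371·c ≈ 10289.19 km.

10289 km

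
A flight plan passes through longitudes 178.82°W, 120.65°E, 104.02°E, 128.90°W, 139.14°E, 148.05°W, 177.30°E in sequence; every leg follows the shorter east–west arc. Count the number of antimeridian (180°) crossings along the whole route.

Leg 1: -178.82° → +120.65°, shortest Δλ = -60.53° (west) — crosses 180°.
Leg 2: +120.65° → +104.02°, shortest Δλ = -16.63° (west) — does not cross 180°.
Leg 3: +104.02° → -128.90°, shortest Δλ = 127.08° (east) — crosses 180°.
Leg 4: -128.90° → +139.14°, shortest Δλ = -91.96° (west) — crosses 180°.
Leg 5: +139.14° → -148.05°, shortest Δλ = 72.81° (east) — crosses 180°.
Leg 6: -148.05° → +177.30°, shortest Δλ = -34.65° (west) — crosses 180°.
Total crossings: 5.

5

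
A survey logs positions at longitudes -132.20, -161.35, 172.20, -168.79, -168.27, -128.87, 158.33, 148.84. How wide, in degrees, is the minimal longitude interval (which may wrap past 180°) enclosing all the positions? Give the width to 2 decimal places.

82.29°

Sort the longitudes: -168.79°, -168.27°, -161.35°, -132.20°, -128.87°, +148.84°, +158.33°, +172.20°.
Eastward gaps between consecutive values (wrapping around): 0.52°, 6.92°, 29.15°, 3.33°, 277.71°, 9.49°, 13.87°, 19.01°.
Largest gap = 277.71° ⇒ minimal covering band is its complement: 360° − 277.71° = 82.29°.
Band runs from +148.84° eastward to -128.87°, crossing the antimeridian.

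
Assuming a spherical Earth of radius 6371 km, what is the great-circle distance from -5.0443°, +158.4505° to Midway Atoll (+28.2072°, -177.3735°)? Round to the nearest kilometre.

Δλ = -177.3735 − 158.4505 = -335.8240°; wrapped into (−180°, 180°]: 24.1760°.
Δφ = 28.2072 − -5.0443 = 33.2515°.
a = sin²(Δφ/2) + cos φ₁ · cos φ₂ · sin²(Δλ/2) = 0.120361.
c = 2·atan2(√a, √(1−a)) = 0.70859 rad → d = 6371·c ≈ 4514.44 km.

4514 km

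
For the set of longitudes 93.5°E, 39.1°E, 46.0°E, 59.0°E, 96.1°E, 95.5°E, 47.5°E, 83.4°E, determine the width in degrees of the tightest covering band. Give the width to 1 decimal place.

57.0°

Sort the longitudes: +39.1°, +46.0°, +47.5°, +59.0°, +83.4°, +93.5°, +95.5°, +96.1°.
Eastward gaps between consecutive values (wrapping around): 6.9°, 1.5°, 11.5°, 24.4°, 10.1°, 2.0°, 0.6°, 303.0°.
Largest gap = 303.0° ⇒ minimal covering band is its complement: 360° − 303.0° = 57.0°.
Band runs from +39.1° eastward to +96.1°.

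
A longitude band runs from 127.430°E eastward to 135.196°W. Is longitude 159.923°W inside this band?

Band width going east from +127.430° to -135.196°: ((-135.196 − 127.430) mod 360) = 97.374°.
Offset of -159.923° east of the west edge: ((-159.923 − 127.430) mod 360) = 72.647°.
72.647° ≤ 97.374° ⇒ inside.

Yes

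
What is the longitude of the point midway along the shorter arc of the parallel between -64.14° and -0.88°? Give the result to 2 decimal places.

-32.51°

Signed shortest Δλ from -64.14° to -0.88° is +63.26°.
Midpoint longitude = -64.14° + (+63.26°)/2 = -64.14° + 31.63° = -32.51°.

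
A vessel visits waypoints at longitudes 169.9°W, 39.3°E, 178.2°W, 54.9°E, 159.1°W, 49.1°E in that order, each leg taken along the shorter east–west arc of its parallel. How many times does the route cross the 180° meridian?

Leg 1: -169.9° → +39.3°, shortest Δλ = -150.8° (west) — crosses 180°.
Leg 2: +39.3° → -178.2°, shortest Δλ = 142.5° (east) — crosses 180°.
Leg 3: -178.2° → +54.9°, shortest Δλ = -126.9° (west) — crosses 180°.
Leg 4: +54.9° → -159.1°, shortest Δλ = 146.0° (east) — crosses 180°.
Leg 5: -159.1° → +49.1°, shortest Δλ = -151.8° (west) — crosses 180°.
Total crossings: 5.

5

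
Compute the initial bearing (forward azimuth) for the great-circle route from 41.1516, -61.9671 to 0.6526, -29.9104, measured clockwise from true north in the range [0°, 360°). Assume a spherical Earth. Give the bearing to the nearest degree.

136°

Δλ = -29.9104 − -61.9671 = 32.0567°.
θ = atan2( sin Δλ · cos φ₂ , cos φ₁ · sin φ₂ − sin φ₁ · cos φ₂ · cos Δλ )
  = atan2(0.53072, -0.54910) = 135.975° → normalised to [0°, 360°): 135.975°.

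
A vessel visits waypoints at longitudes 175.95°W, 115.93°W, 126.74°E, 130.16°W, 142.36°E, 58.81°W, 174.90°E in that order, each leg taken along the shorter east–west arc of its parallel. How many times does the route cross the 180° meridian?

Leg 1: -175.95° → -115.93°, shortest Δλ = 60.02° (east) — does not cross 180°.
Leg 2: -115.93° → +126.74°, shortest Δλ = -117.33° (west) — crosses 180°.
Leg 3: +126.74° → -130.16°, shortest Δλ = 103.1° (east) — crosses 180°.
Leg 4: -130.16° → +142.36°, shortest Δλ = -87.48° (west) — crosses 180°.
Leg 5: +142.36° → -58.81°, shortest Δλ = 158.83° (east) — crosses 180°.
Leg 6: -58.81° → +174.90°, shortest Δλ = -126.29° (west) — crosses 180°.
Total crossings: 5.

5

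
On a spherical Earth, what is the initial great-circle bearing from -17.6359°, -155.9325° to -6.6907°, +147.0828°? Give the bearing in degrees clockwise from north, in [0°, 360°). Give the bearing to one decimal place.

Δλ = 147.0828 − -155.9325 = 303.0153°; wrapped into (−180°, 180°]: -56.9847°.
θ = atan2( sin Δλ · cos φ₂ , cos φ₁ · sin φ₂ − sin φ₁ · cos φ₂ · cos Δλ )
  = atan2(-0.83281, 0.05292) = -86.364° → normalised to [0°, 360°): 273.636°.

273.6°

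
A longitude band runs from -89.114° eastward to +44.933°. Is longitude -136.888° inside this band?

No

Band width going east from -89.114° to +44.933°: ((44.933 − -89.114) mod 360) = 134.047°.
Offset of -136.888° east of the west edge: ((-136.888 − -89.114) mod 360) = 312.226°.
312.226° > 134.047° ⇒ outside.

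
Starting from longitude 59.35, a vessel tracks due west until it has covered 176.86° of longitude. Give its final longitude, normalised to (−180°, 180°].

Start at +59.35°; shift −176.86° → -117.51°.
-117.51° already lies in (−180°, 180°].

-117.51°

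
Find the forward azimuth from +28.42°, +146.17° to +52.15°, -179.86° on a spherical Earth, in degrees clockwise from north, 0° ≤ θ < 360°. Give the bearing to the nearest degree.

Δλ = -179.86 − 146.17 = -326.03°; wrapped into (−180°, 180°]: 33.97°.
θ = atan2( sin Δλ · cos φ₂ , cos φ₁ · sin φ₂ − sin φ₁ · cos φ₂ · cos Δλ )
  = atan2(0.34285, 0.45227) = 37.165° → normalised to [0°, 360°): 37.165°.

37°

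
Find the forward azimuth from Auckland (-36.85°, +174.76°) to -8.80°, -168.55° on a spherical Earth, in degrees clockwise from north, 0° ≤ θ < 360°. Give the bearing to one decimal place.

32.5°

Δλ = -168.55 − 174.76 = -343.31°; wrapped into (−180°, 180°]: 16.69°.
θ = atan2( sin Δλ · cos φ₂ , cos φ₁ · sin φ₂ − sin φ₁ · cos φ₂ · cos Δλ )
  = atan2(0.28381, 0.44527) = 32.513° → normalised to [0°, 360°): 32.513°.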